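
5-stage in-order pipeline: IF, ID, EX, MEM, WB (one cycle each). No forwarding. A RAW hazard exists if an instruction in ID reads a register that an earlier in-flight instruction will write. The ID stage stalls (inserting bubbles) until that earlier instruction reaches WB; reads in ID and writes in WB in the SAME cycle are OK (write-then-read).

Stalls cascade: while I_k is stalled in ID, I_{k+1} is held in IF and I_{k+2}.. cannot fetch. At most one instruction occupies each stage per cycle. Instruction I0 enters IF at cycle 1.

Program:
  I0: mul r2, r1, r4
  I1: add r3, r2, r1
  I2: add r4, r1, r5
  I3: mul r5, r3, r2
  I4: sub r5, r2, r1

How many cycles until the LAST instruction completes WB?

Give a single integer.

Answer: 12

Derivation:
I0 mul r2 <- r1,r4: IF@1 ID@2 stall=0 (-) EX@3 MEM@4 WB@5
I1 add r3 <- r2,r1: IF@2 ID@3 stall=2 (RAW on I0.r2 (WB@5)) EX@6 MEM@7 WB@8
I2 add r4 <- r1,r5: IF@3 ID@6 stall=0 (-) EX@7 MEM@8 WB@9
I3 mul r5 <- r3,r2: IF@6 ID@7 stall=1 (RAW on I1.r3 (WB@8)) EX@9 MEM@10 WB@11
I4 sub r5 <- r2,r1: IF@7 ID@9 stall=0 (-) EX@10 MEM@11 WB@12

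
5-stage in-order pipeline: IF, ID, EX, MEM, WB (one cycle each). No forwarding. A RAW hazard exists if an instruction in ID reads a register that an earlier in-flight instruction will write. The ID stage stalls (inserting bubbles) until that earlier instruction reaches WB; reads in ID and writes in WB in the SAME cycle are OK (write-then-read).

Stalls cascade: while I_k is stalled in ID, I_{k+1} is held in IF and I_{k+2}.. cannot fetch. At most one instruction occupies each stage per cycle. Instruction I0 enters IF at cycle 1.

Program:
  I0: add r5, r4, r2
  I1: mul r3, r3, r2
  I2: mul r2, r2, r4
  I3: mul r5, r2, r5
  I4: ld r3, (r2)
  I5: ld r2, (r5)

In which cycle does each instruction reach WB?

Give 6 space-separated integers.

I0 add r5 <- r4,r2: IF@1 ID@2 stall=0 (-) EX@3 MEM@4 WB@5
I1 mul r3 <- r3,r2: IF@2 ID@3 stall=0 (-) EX@4 MEM@5 WB@6
I2 mul r2 <- r2,r4: IF@3 ID@4 stall=0 (-) EX@5 MEM@6 WB@7
I3 mul r5 <- r2,r5: IF@4 ID@5 stall=2 (RAW on I2.r2 (WB@7)) EX@8 MEM@9 WB@10
I4 ld r3 <- r2: IF@5 ID@8 stall=0 (-) EX@9 MEM@10 WB@11
I5 ld r2 <- r5: IF@8 ID@9 stall=1 (RAW on I3.r5 (WB@10)) EX@11 MEM@12 WB@13

Answer: 5 6 7 10 11 13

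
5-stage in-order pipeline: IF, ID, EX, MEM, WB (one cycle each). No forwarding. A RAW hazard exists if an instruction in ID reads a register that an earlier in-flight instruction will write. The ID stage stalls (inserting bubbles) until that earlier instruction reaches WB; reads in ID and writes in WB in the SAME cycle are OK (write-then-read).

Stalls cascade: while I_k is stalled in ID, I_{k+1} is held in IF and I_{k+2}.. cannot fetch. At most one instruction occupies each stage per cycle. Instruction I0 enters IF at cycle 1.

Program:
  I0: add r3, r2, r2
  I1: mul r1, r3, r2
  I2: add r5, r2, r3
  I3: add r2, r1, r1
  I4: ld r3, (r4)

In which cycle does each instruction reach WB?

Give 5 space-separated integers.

Answer: 5 8 9 11 12

Derivation:
I0 add r3 <- r2,r2: IF@1 ID@2 stall=0 (-) EX@3 MEM@4 WB@5
I1 mul r1 <- r3,r2: IF@2 ID@3 stall=2 (RAW on I0.r3 (WB@5)) EX@6 MEM@7 WB@8
I2 add r5 <- r2,r3: IF@3 ID@6 stall=0 (-) EX@7 MEM@8 WB@9
I3 add r2 <- r1,r1: IF@6 ID@7 stall=1 (RAW on I1.r1 (WB@8)) EX@9 MEM@10 WB@11
I4 ld r3 <- r4: IF@7 ID@9 stall=0 (-) EX@10 MEM@11 WB@12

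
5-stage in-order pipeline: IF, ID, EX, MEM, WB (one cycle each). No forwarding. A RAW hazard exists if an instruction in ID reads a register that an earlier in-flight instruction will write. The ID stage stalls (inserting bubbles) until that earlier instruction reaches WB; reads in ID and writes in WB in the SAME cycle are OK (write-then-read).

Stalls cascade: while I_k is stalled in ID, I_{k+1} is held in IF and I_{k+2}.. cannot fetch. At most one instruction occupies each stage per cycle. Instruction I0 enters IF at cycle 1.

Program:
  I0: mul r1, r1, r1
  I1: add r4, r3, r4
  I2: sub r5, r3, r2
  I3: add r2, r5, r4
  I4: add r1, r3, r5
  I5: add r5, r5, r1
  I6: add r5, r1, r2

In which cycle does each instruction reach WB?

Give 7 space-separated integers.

I0 mul r1 <- r1,r1: IF@1 ID@2 stall=0 (-) EX@3 MEM@4 WB@5
I1 add r4 <- r3,r4: IF@2 ID@3 stall=0 (-) EX@4 MEM@5 WB@6
I2 sub r5 <- r3,r2: IF@3 ID@4 stall=0 (-) EX@5 MEM@6 WB@7
I3 add r2 <- r5,r4: IF@4 ID@5 stall=2 (RAW on I2.r5 (WB@7)) EX@8 MEM@9 WB@10
I4 add r1 <- r3,r5: IF@5 ID@8 stall=0 (-) EX@9 MEM@10 WB@11
I5 add r5 <- r5,r1: IF@8 ID@9 stall=2 (RAW on I4.r1 (WB@11)) EX@12 MEM@13 WB@14
I6 add r5 <- r1,r2: IF@9 ID@12 stall=0 (-) EX@13 MEM@14 WB@15

Answer: 5 6 7 10 11 14 15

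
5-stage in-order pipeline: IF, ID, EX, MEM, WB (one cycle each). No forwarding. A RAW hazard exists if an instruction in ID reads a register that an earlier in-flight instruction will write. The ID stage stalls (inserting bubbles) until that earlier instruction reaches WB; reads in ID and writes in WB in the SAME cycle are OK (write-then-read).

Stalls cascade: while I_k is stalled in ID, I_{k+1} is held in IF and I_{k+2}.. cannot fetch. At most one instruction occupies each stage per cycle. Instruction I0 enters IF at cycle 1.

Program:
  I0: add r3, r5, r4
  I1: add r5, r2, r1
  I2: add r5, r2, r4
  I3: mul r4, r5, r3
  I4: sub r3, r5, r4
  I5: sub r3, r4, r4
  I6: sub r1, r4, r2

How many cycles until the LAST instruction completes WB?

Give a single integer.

Answer: 15

Derivation:
I0 add r3 <- r5,r4: IF@1 ID@2 stall=0 (-) EX@3 MEM@4 WB@5
I1 add r5 <- r2,r1: IF@2 ID@3 stall=0 (-) EX@4 MEM@5 WB@6
I2 add r5 <- r2,r4: IF@3 ID@4 stall=0 (-) EX@5 MEM@6 WB@7
I3 mul r4 <- r5,r3: IF@4 ID@5 stall=2 (RAW on I2.r5 (WB@7)) EX@8 MEM@9 WB@10
I4 sub r3 <- r5,r4: IF@5 ID@8 stall=2 (RAW on I3.r4 (WB@10)) EX@11 MEM@12 WB@13
I5 sub r3 <- r4,r4: IF@8 ID@11 stall=0 (-) EX@12 MEM@13 WB@14
I6 sub r1 <- r4,r2: IF@11 ID@12 stall=0 (-) EX@13 MEM@14 WB@15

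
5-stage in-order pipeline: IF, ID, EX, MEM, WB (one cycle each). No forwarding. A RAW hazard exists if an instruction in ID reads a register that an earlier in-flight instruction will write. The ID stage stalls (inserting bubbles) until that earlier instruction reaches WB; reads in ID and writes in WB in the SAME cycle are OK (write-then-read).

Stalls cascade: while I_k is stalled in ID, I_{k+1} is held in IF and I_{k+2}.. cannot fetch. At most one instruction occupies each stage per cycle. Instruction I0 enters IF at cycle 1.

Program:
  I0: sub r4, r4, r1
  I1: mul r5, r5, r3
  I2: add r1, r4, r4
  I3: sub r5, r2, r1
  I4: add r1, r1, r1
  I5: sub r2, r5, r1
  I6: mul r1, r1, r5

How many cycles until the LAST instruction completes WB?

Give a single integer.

Answer: 16

Derivation:
I0 sub r4 <- r4,r1: IF@1 ID@2 stall=0 (-) EX@3 MEM@4 WB@5
I1 mul r5 <- r5,r3: IF@2 ID@3 stall=0 (-) EX@4 MEM@5 WB@6
I2 add r1 <- r4,r4: IF@3 ID@4 stall=1 (RAW on I0.r4 (WB@5)) EX@6 MEM@7 WB@8
I3 sub r5 <- r2,r1: IF@4 ID@6 stall=2 (RAW on I2.r1 (WB@8)) EX@9 MEM@10 WB@11
I4 add r1 <- r1,r1: IF@6 ID@9 stall=0 (-) EX@10 MEM@11 WB@12
I5 sub r2 <- r5,r1: IF@9 ID@10 stall=2 (RAW on I4.r1 (WB@12)) EX@13 MEM@14 WB@15
I6 mul r1 <- r1,r5: IF@10 ID@13 stall=0 (-) EX@14 MEM@15 WB@16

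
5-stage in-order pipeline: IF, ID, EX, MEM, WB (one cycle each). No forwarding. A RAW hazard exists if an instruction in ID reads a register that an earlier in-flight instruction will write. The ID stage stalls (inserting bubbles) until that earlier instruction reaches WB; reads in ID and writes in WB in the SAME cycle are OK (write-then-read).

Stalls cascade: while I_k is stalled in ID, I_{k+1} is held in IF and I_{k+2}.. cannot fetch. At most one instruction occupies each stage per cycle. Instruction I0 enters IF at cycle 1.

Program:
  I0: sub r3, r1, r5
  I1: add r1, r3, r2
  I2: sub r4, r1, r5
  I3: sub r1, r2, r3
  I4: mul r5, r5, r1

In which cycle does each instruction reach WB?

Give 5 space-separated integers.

I0 sub r3 <- r1,r5: IF@1 ID@2 stall=0 (-) EX@3 MEM@4 WB@5
I1 add r1 <- r3,r2: IF@2 ID@3 stall=2 (RAW on I0.r3 (WB@5)) EX@6 MEM@7 WB@8
I2 sub r4 <- r1,r5: IF@3 ID@6 stall=2 (RAW on I1.r1 (WB@8)) EX@9 MEM@10 WB@11
I3 sub r1 <- r2,r3: IF@6 ID@9 stall=0 (-) EX@10 MEM@11 WB@12
I4 mul r5 <- r5,r1: IF@9 ID@10 stall=2 (RAW on I3.r1 (WB@12)) EX@13 MEM@14 WB@15

Answer: 5 8 11 12 15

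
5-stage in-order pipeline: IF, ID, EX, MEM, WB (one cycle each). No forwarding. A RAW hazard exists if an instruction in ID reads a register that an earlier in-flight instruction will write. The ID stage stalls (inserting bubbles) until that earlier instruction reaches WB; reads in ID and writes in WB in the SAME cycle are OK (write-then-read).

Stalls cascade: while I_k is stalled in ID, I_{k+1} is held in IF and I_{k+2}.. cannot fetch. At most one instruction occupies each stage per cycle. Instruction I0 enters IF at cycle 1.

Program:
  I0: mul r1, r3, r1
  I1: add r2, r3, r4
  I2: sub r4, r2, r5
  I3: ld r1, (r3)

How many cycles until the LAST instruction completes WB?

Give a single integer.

I0 mul r1 <- r3,r1: IF@1 ID@2 stall=0 (-) EX@3 MEM@4 WB@5
I1 add r2 <- r3,r4: IF@2 ID@3 stall=0 (-) EX@4 MEM@5 WB@6
I2 sub r4 <- r2,r5: IF@3 ID@4 stall=2 (RAW on I1.r2 (WB@6)) EX@7 MEM@8 WB@9
I3 ld r1 <- r3: IF@4 ID@7 stall=0 (-) EX@8 MEM@9 WB@10

Answer: 10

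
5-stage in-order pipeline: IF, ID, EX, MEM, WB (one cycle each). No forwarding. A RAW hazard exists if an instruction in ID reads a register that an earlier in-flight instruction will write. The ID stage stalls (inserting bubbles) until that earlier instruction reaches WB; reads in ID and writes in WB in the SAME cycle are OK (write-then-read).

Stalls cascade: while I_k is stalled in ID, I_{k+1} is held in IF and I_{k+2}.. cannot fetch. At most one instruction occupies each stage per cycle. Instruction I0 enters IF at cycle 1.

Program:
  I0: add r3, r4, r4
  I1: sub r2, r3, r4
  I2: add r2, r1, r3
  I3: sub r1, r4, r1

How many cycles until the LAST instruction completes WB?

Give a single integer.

I0 add r3 <- r4,r4: IF@1 ID@2 stall=0 (-) EX@3 MEM@4 WB@5
I1 sub r2 <- r3,r4: IF@2 ID@3 stall=2 (RAW on I0.r3 (WB@5)) EX@6 MEM@7 WB@8
I2 add r2 <- r1,r3: IF@3 ID@6 stall=0 (-) EX@7 MEM@8 WB@9
I3 sub r1 <- r4,r1: IF@6 ID@7 stall=0 (-) EX@8 MEM@9 WB@10

Answer: 10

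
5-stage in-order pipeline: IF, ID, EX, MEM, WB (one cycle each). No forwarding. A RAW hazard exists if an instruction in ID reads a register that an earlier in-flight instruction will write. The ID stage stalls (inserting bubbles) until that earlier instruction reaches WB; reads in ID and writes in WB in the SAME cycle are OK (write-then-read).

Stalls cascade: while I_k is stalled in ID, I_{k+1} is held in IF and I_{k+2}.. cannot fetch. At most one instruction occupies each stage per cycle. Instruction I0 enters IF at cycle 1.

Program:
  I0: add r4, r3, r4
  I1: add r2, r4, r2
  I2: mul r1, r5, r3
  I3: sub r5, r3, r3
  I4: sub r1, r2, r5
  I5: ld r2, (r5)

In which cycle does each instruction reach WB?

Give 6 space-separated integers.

I0 add r4 <- r3,r4: IF@1 ID@2 stall=0 (-) EX@3 MEM@4 WB@5
I1 add r2 <- r4,r2: IF@2 ID@3 stall=2 (RAW on I0.r4 (WB@5)) EX@6 MEM@7 WB@8
I2 mul r1 <- r5,r3: IF@3 ID@6 stall=0 (-) EX@7 MEM@8 WB@9
I3 sub r5 <- r3,r3: IF@6 ID@7 stall=0 (-) EX@8 MEM@9 WB@10
I4 sub r1 <- r2,r5: IF@7 ID@8 stall=2 (RAW on I3.r5 (WB@10)) EX@11 MEM@12 WB@13
I5 ld r2 <- r5: IF@8 ID@11 stall=0 (-) EX@12 MEM@13 WB@14

Answer: 5 8 9 10 13 14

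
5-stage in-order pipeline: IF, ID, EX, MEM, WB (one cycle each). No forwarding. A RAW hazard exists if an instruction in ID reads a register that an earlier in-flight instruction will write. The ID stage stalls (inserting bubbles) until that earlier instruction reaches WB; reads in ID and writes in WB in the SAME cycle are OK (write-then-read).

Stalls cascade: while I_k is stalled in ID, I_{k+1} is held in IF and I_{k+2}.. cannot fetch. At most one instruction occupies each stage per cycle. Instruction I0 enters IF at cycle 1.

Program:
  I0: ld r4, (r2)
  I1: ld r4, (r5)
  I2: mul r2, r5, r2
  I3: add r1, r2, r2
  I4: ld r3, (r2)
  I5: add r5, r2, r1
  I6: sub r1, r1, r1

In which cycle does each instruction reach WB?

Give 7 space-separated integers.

Answer: 5 6 7 10 11 13 14

Derivation:
I0 ld r4 <- r2: IF@1 ID@2 stall=0 (-) EX@3 MEM@4 WB@5
I1 ld r4 <- r5: IF@2 ID@3 stall=0 (-) EX@4 MEM@5 WB@6
I2 mul r2 <- r5,r2: IF@3 ID@4 stall=0 (-) EX@5 MEM@6 WB@7
I3 add r1 <- r2,r2: IF@4 ID@5 stall=2 (RAW on I2.r2 (WB@7)) EX@8 MEM@9 WB@10
I4 ld r3 <- r2: IF@5 ID@8 stall=0 (-) EX@9 MEM@10 WB@11
I5 add r5 <- r2,r1: IF@8 ID@9 stall=1 (RAW on I3.r1 (WB@10)) EX@11 MEM@12 WB@13
I6 sub r1 <- r1,r1: IF@9 ID@11 stall=0 (-) EX@12 MEM@13 WB@14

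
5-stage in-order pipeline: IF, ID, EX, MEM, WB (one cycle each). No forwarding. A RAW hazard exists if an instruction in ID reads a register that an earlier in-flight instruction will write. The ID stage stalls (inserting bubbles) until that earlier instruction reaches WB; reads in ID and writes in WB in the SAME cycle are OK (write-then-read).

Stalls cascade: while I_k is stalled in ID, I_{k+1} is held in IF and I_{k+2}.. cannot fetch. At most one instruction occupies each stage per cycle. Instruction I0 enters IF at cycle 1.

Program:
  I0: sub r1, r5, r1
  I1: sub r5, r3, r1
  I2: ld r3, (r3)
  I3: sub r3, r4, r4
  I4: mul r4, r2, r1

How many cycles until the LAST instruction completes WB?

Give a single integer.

Answer: 11

Derivation:
I0 sub r1 <- r5,r1: IF@1 ID@2 stall=0 (-) EX@3 MEM@4 WB@5
I1 sub r5 <- r3,r1: IF@2 ID@3 stall=2 (RAW on I0.r1 (WB@5)) EX@6 MEM@7 WB@8
I2 ld r3 <- r3: IF@3 ID@6 stall=0 (-) EX@7 MEM@8 WB@9
I3 sub r3 <- r4,r4: IF@6 ID@7 stall=0 (-) EX@8 MEM@9 WB@10
I4 mul r4 <- r2,r1: IF@7 ID@8 stall=0 (-) EX@9 MEM@10 WB@11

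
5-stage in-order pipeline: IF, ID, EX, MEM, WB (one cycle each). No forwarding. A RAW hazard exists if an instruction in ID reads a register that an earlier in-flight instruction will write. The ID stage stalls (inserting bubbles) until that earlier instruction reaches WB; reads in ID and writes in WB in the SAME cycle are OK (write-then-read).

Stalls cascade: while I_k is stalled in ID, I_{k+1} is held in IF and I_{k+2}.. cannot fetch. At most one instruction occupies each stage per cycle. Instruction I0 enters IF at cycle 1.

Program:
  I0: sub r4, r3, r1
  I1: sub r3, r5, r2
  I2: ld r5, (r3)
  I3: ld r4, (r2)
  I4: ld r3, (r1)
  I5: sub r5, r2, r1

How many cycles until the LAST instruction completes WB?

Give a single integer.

I0 sub r4 <- r3,r1: IF@1 ID@2 stall=0 (-) EX@3 MEM@4 WB@5
I1 sub r3 <- r5,r2: IF@2 ID@3 stall=0 (-) EX@4 MEM@5 WB@6
I2 ld r5 <- r3: IF@3 ID@4 stall=2 (RAW on I1.r3 (WB@6)) EX@7 MEM@8 WB@9
I3 ld r4 <- r2: IF@4 ID@7 stall=0 (-) EX@8 MEM@9 WB@10
I4 ld r3 <- r1: IF@7 ID@8 stall=0 (-) EX@9 MEM@10 WB@11
I5 sub r5 <- r2,r1: IF@8 ID@9 stall=0 (-) EX@10 MEM@11 WB@12

Answer: 12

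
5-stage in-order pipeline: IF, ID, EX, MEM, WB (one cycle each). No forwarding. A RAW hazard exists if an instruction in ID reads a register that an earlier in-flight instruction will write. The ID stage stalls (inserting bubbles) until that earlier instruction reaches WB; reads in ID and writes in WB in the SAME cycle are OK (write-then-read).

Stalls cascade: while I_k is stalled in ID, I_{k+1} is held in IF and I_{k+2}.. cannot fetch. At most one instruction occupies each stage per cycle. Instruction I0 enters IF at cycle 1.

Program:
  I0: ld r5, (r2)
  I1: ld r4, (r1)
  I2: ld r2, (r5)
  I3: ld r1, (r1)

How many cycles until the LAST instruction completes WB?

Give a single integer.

Answer: 9

Derivation:
I0 ld r5 <- r2: IF@1 ID@2 stall=0 (-) EX@3 MEM@4 WB@5
I1 ld r4 <- r1: IF@2 ID@3 stall=0 (-) EX@4 MEM@5 WB@6
I2 ld r2 <- r5: IF@3 ID@4 stall=1 (RAW on I0.r5 (WB@5)) EX@6 MEM@7 WB@8
I3 ld r1 <- r1: IF@4 ID@6 stall=0 (-) EX@7 MEM@8 WB@9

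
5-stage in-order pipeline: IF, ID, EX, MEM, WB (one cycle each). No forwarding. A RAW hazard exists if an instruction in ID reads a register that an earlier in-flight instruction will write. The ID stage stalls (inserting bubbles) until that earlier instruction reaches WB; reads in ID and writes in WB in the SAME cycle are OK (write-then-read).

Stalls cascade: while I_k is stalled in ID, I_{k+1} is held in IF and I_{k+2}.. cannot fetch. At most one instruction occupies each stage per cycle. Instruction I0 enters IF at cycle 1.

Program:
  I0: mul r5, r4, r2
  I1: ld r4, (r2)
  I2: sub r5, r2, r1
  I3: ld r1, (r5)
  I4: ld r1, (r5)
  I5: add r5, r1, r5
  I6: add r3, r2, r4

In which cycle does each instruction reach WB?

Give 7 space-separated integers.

I0 mul r5 <- r4,r2: IF@1 ID@2 stall=0 (-) EX@3 MEM@4 WB@5
I1 ld r4 <- r2: IF@2 ID@3 stall=0 (-) EX@4 MEM@5 WB@6
I2 sub r5 <- r2,r1: IF@3 ID@4 stall=0 (-) EX@5 MEM@6 WB@7
I3 ld r1 <- r5: IF@4 ID@5 stall=2 (RAW on I2.r5 (WB@7)) EX@8 MEM@9 WB@10
I4 ld r1 <- r5: IF@5 ID@8 stall=0 (-) EX@9 MEM@10 WB@11
I5 add r5 <- r1,r5: IF@8 ID@9 stall=2 (RAW on I4.r1 (WB@11)) EX@12 MEM@13 WB@14
I6 add r3 <- r2,r4: IF@9 ID@12 stall=0 (-) EX@13 MEM@14 WB@15

Answer: 5 6 7 10 11 14 15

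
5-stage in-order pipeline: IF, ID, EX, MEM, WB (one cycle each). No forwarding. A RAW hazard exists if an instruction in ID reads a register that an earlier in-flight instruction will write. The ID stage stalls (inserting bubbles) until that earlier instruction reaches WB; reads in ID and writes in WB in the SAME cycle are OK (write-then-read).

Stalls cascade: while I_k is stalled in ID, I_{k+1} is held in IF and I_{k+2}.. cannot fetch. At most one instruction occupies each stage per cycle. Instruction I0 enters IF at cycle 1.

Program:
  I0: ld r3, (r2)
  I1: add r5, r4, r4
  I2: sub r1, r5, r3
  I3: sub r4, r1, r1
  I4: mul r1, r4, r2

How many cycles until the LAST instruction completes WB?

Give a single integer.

Answer: 15

Derivation:
I0 ld r3 <- r2: IF@1 ID@2 stall=0 (-) EX@3 MEM@4 WB@5
I1 add r5 <- r4,r4: IF@2 ID@3 stall=0 (-) EX@4 MEM@5 WB@6
I2 sub r1 <- r5,r3: IF@3 ID@4 stall=2 (RAW on I1.r5 (WB@6)) EX@7 MEM@8 WB@9
I3 sub r4 <- r1,r1: IF@4 ID@7 stall=2 (RAW on I2.r1 (WB@9)) EX@10 MEM@11 WB@12
I4 mul r1 <- r4,r2: IF@7 ID@10 stall=2 (RAW on I3.r4 (WB@12)) EX@13 MEM@14 WB@15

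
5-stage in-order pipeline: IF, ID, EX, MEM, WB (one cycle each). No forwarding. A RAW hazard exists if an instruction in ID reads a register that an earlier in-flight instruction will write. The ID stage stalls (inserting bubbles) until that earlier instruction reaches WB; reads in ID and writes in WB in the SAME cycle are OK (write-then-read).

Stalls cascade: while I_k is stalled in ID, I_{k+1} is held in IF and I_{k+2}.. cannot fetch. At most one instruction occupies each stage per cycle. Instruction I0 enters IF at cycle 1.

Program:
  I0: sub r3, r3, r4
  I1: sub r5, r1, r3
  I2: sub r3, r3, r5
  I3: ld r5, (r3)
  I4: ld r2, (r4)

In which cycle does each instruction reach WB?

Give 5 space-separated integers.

Answer: 5 8 11 14 15

Derivation:
I0 sub r3 <- r3,r4: IF@1 ID@2 stall=0 (-) EX@3 MEM@4 WB@5
I1 sub r5 <- r1,r3: IF@2 ID@3 stall=2 (RAW on I0.r3 (WB@5)) EX@6 MEM@7 WB@8
I2 sub r3 <- r3,r5: IF@3 ID@6 stall=2 (RAW on I1.r5 (WB@8)) EX@9 MEM@10 WB@11
I3 ld r5 <- r3: IF@6 ID@9 stall=2 (RAW on I2.r3 (WB@11)) EX@12 MEM@13 WB@14
I4 ld r2 <- r4: IF@9 ID@12 stall=0 (-) EX@13 MEM@14 WB@15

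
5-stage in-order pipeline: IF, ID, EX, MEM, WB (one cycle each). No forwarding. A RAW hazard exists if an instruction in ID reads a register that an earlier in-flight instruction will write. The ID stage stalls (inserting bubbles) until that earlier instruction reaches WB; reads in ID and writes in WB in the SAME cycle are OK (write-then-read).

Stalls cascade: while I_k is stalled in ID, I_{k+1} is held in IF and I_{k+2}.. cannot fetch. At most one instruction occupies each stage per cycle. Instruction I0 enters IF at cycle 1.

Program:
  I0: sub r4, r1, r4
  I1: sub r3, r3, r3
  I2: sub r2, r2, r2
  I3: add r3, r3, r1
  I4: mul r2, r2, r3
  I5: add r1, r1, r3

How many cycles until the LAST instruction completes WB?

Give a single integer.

I0 sub r4 <- r1,r4: IF@1 ID@2 stall=0 (-) EX@3 MEM@4 WB@5
I1 sub r3 <- r3,r3: IF@2 ID@3 stall=0 (-) EX@4 MEM@5 WB@6
I2 sub r2 <- r2,r2: IF@3 ID@4 stall=0 (-) EX@5 MEM@6 WB@7
I3 add r3 <- r3,r1: IF@4 ID@5 stall=1 (RAW on I1.r3 (WB@6)) EX@7 MEM@8 WB@9
I4 mul r2 <- r2,r3: IF@5 ID@7 stall=2 (RAW on I3.r3 (WB@9)) EX@10 MEM@11 WB@12
I5 add r1 <- r1,r3: IF@7 ID@10 stall=0 (-) EX@11 MEM@12 WB@13

Answer: 13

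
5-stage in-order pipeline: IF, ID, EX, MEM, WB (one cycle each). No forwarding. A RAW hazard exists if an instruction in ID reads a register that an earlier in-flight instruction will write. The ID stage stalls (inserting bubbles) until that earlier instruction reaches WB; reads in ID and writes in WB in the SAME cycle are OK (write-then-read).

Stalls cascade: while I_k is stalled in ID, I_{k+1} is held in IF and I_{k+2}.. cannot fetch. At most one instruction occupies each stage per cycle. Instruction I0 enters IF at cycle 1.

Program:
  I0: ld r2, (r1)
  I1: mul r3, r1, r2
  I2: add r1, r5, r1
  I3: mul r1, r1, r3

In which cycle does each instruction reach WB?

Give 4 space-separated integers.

I0 ld r2 <- r1: IF@1 ID@2 stall=0 (-) EX@3 MEM@4 WB@5
I1 mul r3 <- r1,r2: IF@2 ID@3 stall=2 (RAW on I0.r2 (WB@5)) EX@6 MEM@7 WB@8
I2 add r1 <- r5,r1: IF@3 ID@6 stall=0 (-) EX@7 MEM@8 WB@9
I3 mul r1 <- r1,r3: IF@6 ID@7 stall=2 (RAW on I2.r1 (WB@9)) EX@10 MEM@11 WB@12

Answer: 5 8 9 12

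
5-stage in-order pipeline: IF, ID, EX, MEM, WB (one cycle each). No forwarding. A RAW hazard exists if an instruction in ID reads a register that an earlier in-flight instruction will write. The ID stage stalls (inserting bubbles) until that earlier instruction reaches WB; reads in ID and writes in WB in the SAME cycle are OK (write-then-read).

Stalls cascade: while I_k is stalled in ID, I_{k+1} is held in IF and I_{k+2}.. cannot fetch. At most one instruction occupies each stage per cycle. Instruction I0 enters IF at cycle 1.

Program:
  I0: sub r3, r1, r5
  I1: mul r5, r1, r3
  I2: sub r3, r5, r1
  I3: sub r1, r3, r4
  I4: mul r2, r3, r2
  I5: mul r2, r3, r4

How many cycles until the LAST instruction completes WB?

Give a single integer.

I0 sub r3 <- r1,r5: IF@1 ID@2 stall=0 (-) EX@3 MEM@4 WB@5
I1 mul r5 <- r1,r3: IF@2 ID@3 stall=2 (RAW on I0.r3 (WB@5)) EX@6 MEM@7 WB@8
I2 sub r3 <- r5,r1: IF@3 ID@6 stall=2 (RAW on I1.r5 (WB@8)) EX@9 MEM@10 WB@11
I3 sub r1 <- r3,r4: IF@6 ID@9 stall=2 (RAW on I2.r3 (WB@11)) EX@12 MEM@13 WB@14
I4 mul r2 <- r3,r2: IF@9 ID@12 stall=0 (-) EX@13 MEM@14 WB@15
I5 mul r2 <- r3,r4: IF@12 ID@13 stall=0 (-) EX@14 MEM@15 WB@16

Answer: 16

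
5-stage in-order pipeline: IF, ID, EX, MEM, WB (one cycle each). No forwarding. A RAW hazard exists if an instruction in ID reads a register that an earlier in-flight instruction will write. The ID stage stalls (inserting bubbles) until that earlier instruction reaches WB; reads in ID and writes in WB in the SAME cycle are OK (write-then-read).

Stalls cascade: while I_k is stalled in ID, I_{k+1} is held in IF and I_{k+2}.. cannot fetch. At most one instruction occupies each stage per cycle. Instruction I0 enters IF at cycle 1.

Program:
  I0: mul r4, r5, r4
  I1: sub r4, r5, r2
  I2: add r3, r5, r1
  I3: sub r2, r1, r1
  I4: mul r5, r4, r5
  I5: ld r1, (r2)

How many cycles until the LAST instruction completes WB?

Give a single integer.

Answer: 11

Derivation:
I0 mul r4 <- r5,r4: IF@1 ID@2 stall=0 (-) EX@3 MEM@4 WB@5
I1 sub r4 <- r5,r2: IF@2 ID@3 stall=0 (-) EX@4 MEM@5 WB@6
I2 add r3 <- r5,r1: IF@3 ID@4 stall=0 (-) EX@5 MEM@6 WB@7
I3 sub r2 <- r1,r1: IF@4 ID@5 stall=0 (-) EX@6 MEM@7 WB@8
I4 mul r5 <- r4,r5: IF@5 ID@6 stall=0 (-) EX@7 MEM@8 WB@9
I5 ld r1 <- r2: IF@6 ID@7 stall=1 (RAW on I3.r2 (WB@8)) EX@9 MEM@10 WB@11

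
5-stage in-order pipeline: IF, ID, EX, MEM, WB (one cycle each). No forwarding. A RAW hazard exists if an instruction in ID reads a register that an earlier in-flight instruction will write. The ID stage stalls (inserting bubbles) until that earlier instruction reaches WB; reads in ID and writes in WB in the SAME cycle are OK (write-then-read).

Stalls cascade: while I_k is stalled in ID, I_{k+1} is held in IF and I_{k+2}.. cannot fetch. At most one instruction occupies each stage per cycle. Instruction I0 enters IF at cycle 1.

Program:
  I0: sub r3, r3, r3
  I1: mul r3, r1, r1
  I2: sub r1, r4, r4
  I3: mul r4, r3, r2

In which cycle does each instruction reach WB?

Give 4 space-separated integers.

Answer: 5 6 7 9

Derivation:
I0 sub r3 <- r3,r3: IF@1 ID@2 stall=0 (-) EX@3 MEM@4 WB@5
I1 mul r3 <- r1,r1: IF@2 ID@3 stall=0 (-) EX@4 MEM@5 WB@6
I2 sub r1 <- r4,r4: IF@3 ID@4 stall=0 (-) EX@5 MEM@6 WB@7
I3 mul r4 <- r3,r2: IF@4 ID@5 stall=1 (RAW on I1.r3 (WB@6)) EX@7 MEM@8 WB@9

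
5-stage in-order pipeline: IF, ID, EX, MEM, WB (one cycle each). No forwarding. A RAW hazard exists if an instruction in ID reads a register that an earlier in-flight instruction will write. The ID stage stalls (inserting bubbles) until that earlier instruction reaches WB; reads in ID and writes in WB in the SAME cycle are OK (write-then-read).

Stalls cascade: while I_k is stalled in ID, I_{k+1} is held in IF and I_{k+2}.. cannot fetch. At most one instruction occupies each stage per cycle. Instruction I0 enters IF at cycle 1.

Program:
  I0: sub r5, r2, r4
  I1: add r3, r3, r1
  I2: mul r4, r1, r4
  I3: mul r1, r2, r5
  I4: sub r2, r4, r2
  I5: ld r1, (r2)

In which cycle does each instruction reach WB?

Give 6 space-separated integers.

Answer: 5 6 7 8 10 13

Derivation:
I0 sub r5 <- r2,r4: IF@1 ID@2 stall=0 (-) EX@3 MEM@4 WB@5
I1 add r3 <- r3,r1: IF@2 ID@3 stall=0 (-) EX@4 MEM@5 WB@6
I2 mul r4 <- r1,r4: IF@3 ID@4 stall=0 (-) EX@5 MEM@6 WB@7
I3 mul r1 <- r2,r5: IF@4 ID@5 stall=0 (-) EX@6 MEM@7 WB@8
I4 sub r2 <- r4,r2: IF@5 ID@6 stall=1 (RAW on I2.r4 (WB@7)) EX@8 MEM@9 WB@10
I5 ld r1 <- r2: IF@6 ID@8 stall=2 (RAW on I4.r2 (WB@10)) EX@11 MEM@12 WB@13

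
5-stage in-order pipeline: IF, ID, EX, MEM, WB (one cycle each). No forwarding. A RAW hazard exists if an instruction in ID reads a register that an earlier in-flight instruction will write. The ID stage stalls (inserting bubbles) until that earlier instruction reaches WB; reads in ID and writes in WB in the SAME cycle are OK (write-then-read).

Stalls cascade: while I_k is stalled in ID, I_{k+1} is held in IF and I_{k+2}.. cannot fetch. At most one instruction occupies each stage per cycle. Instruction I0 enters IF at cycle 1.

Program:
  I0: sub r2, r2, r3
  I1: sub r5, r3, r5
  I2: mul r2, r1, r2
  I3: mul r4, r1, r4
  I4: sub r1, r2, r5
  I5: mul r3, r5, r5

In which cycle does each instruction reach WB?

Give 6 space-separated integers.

I0 sub r2 <- r2,r3: IF@1 ID@2 stall=0 (-) EX@3 MEM@4 WB@5
I1 sub r5 <- r3,r5: IF@2 ID@3 stall=0 (-) EX@4 MEM@5 WB@6
I2 mul r2 <- r1,r2: IF@3 ID@4 stall=1 (RAW on I0.r2 (WB@5)) EX@6 MEM@7 WB@8
I3 mul r4 <- r1,r4: IF@4 ID@6 stall=0 (-) EX@7 MEM@8 WB@9
I4 sub r1 <- r2,r5: IF@6 ID@7 stall=1 (RAW on I2.r2 (WB@8)) EX@9 MEM@10 WB@11
I5 mul r3 <- r5,r5: IF@7 ID@9 stall=0 (-) EX@10 MEM@11 WB@12

Answer: 5 6 8 9 11 12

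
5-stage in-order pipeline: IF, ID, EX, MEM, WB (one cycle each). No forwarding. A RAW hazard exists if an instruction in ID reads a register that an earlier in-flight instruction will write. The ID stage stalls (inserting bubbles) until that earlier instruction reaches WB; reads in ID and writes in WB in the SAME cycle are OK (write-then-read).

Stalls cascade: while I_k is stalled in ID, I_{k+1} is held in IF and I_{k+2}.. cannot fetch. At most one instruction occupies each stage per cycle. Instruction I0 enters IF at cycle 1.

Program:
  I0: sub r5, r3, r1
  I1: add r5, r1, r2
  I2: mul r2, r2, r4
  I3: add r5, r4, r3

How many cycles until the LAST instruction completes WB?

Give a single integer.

Answer: 8

Derivation:
I0 sub r5 <- r3,r1: IF@1 ID@2 stall=0 (-) EX@3 MEM@4 WB@5
I1 add r5 <- r1,r2: IF@2 ID@3 stall=0 (-) EX@4 MEM@5 WB@6
I2 mul r2 <- r2,r4: IF@3 ID@4 stall=0 (-) EX@5 MEM@6 WB@7
I3 add r5 <- r4,r3: IF@4 ID@5 stall=0 (-) EX@6 MEM@7 WB@8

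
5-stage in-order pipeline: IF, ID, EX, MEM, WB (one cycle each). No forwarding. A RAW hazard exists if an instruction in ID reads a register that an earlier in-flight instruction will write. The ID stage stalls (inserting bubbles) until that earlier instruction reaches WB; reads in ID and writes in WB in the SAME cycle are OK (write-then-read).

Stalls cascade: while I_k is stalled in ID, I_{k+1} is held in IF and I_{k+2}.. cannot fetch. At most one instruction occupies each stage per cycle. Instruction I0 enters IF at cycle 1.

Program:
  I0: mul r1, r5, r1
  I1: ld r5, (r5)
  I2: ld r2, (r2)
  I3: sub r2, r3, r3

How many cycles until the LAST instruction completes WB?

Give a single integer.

Answer: 8

Derivation:
I0 mul r1 <- r5,r1: IF@1 ID@2 stall=0 (-) EX@3 MEM@4 WB@5
I1 ld r5 <- r5: IF@2 ID@3 stall=0 (-) EX@4 MEM@5 WB@6
I2 ld r2 <- r2: IF@3 ID@4 stall=0 (-) EX@5 MEM@6 WB@7
I3 sub r2 <- r3,r3: IF@4 ID@5 stall=0 (-) EX@6 MEM@7 WB@8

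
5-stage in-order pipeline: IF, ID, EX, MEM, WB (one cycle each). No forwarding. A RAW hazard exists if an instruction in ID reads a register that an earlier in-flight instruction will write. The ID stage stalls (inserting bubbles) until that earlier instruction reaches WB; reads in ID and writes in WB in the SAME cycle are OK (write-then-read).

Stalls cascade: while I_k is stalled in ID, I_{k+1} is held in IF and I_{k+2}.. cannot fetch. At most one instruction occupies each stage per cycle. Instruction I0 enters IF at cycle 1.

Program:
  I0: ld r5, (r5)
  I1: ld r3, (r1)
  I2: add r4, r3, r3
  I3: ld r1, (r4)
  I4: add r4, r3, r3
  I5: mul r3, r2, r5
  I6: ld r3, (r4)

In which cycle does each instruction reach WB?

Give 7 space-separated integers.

Answer: 5 6 9 12 13 14 16

Derivation:
I0 ld r5 <- r5: IF@1 ID@2 stall=0 (-) EX@3 MEM@4 WB@5
I1 ld r3 <- r1: IF@2 ID@3 stall=0 (-) EX@4 MEM@5 WB@6
I2 add r4 <- r3,r3: IF@3 ID@4 stall=2 (RAW on I1.r3 (WB@6)) EX@7 MEM@8 WB@9
I3 ld r1 <- r4: IF@4 ID@7 stall=2 (RAW on I2.r4 (WB@9)) EX@10 MEM@11 WB@12
I4 add r4 <- r3,r3: IF@7 ID@10 stall=0 (-) EX@11 MEM@12 WB@13
I5 mul r3 <- r2,r5: IF@10 ID@11 stall=0 (-) EX@12 MEM@13 WB@14
I6 ld r3 <- r4: IF@11 ID@12 stall=1 (RAW on I4.r4 (WB@13)) EX@14 MEM@15 WB@16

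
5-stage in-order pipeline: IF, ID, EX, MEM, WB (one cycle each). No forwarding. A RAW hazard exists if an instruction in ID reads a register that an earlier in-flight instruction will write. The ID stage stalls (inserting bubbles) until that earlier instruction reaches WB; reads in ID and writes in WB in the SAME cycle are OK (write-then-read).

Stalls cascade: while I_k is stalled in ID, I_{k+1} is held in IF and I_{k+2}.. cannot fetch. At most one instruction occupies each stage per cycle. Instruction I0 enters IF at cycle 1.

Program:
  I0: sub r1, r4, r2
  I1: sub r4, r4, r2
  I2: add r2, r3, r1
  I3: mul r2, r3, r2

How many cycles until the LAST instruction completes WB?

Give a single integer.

I0 sub r1 <- r4,r2: IF@1 ID@2 stall=0 (-) EX@3 MEM@4 WB@5
I1 sub r4 <- r4,r2: IF@2 ID@3 stall=0 (-) EX@4 MEM@5 WB@6
I2 add r2 <- r3,r1: IF@3 ID@4 stall=1 (RAW on I0.r1 (WB@5)) EX@6 MEM@7 WB@8
I3 mul r2 <- r3,r2: IF@4 ID@6 stall=2 (RAW on I2.r2 (WB@8)) EX@9 MEM@10 WB@11

Answer: 11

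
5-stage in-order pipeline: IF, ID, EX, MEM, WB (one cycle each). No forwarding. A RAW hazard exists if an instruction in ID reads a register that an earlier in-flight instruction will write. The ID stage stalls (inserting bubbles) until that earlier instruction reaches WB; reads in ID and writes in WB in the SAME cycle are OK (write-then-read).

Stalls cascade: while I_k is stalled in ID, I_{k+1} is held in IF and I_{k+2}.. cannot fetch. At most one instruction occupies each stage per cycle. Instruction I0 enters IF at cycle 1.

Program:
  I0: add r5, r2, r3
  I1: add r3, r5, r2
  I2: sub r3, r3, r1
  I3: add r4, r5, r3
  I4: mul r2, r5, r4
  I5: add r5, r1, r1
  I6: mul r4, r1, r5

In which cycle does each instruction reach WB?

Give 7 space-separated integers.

I0 add r5 <- r2,r3: IF@1 ID@2 stall=0 (-) EX@3 MEM@4 WB@5
I1 add r3 <- r5,r2: IF@2 ID@3 stall=2 (RAW on I0.r5 (WB@5)) EX@6 MEM@7 WB@8
I2 sub r3 <- r3,r1: IF@3 ID@6 stall=2 (RAW on I1.r3 (WB@8)) EX@9 MEM@10 WB@11
I3 add r4 <- r5,r3: IF@6 ID@9 stall=2 (RAW on I2.r3 (WB@11)) EX@12 MEM@13 WB@14
I4 mul r2 <- r5,r4: IF@9 ID@12 stall=2 (RAW on I3.r4 (WB@14)) EX@15 MEM@16 WB@17
I5 add r5 <- r1,r1: IF@12 ID@15 stall=0 (-) EX@16 MEM@17 WB@18
I6 mul r4 <- r1,r5: IF@15 ID@16 stall=2 (RAW on I5.r5 (WB@18)) EX@19 MEM@20 WB@21

Answer: 5 8 11 14 17 18 21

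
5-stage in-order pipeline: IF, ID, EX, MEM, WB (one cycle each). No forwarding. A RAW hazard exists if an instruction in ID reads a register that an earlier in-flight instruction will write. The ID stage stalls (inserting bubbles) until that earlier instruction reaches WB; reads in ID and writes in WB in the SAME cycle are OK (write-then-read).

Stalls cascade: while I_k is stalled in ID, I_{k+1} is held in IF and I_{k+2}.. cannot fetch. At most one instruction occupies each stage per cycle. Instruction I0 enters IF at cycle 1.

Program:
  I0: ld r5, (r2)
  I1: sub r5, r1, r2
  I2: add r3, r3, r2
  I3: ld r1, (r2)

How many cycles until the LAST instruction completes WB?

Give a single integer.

I0 ld r5 <- r2: IF@1 ID@2 stall=0 (-) EX@3 MEM@4 WB@5
I1 sub r5 <- r1,r2: IF@2 ID@3 stall=0 (-) EX@4 MEM@5 WB@6
I2 add r3 <- r3,r2: IF@3 ID@4 stall=0 (-) EX@5 MEM@6 WB@7
I3 ld r1 <- r2: IF@4 ID@5 stall=0 (-) EX@6 MEM@7 WB@8

Answer: 8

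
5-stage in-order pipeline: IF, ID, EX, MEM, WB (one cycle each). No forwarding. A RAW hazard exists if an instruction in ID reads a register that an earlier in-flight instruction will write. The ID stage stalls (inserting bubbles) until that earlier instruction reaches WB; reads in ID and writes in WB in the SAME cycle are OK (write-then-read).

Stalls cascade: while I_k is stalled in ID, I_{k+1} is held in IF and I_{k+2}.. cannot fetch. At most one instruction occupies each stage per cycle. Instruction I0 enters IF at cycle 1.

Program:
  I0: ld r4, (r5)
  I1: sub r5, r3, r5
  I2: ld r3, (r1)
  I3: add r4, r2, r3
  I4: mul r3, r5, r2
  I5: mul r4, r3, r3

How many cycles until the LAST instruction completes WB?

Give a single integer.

I0 ld r4 <- r5: IF@1 ID@2 stall=0 (-) EX@3 MEM@4 WB@5
I1 sub r5 <- r3,r5: IF@2 ID@3 stall=0 (-) EX@4 MEM@5 WB@6
I2 ld r3 <- r1: IF@3 ID@4 stall=0 (-) EX@5 MEM@6 WB@7
I3 add r4 <- r2,r3: IF@4 ID@5 stall=2 (RAW on I2.r3 (WB@7)) EX@8 MEM@9 WB@10
I4 mul r3 <- r5,r2: IF@5 ID@8 stall=0 (-) EX@9 MEM@10 WB@11
I5 mul r4 <- r3,r3: IF@8 ID@9 stall=2 (RAW on I4.r3 (WB@11)) EX@12 MEM@13 WB@14

Answer: 14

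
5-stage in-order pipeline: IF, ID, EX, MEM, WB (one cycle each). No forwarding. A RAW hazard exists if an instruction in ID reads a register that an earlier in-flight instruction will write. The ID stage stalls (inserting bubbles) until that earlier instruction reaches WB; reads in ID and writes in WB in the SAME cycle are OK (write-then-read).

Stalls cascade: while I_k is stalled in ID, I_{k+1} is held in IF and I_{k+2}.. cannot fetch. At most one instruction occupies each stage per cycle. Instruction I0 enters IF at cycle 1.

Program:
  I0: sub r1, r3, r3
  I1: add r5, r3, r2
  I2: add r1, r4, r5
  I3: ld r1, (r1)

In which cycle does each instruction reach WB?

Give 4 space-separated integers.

I0 sub r1 <- r3,r3: IF@1 ID@2 stall=0 (-) EX@3 MEM@4 WB@5
I1 add r5 <- r3,r2: IF@2 ID@3 stall=0 (-) EX@4 MEM@5 WB@6
I2 add r1 <- r4,r5: IF@3 ID@4 stall=2 (RAW on I1.r5 (WB@6)) EX@7 MEM@8 WB@9
I3 ld r1 <- r1: IF@4 ID@7 stall=2 (RAW on I2.r1 (WB@9)) EX@10 MEM@11 WB@12

Answer: 5 6 9 12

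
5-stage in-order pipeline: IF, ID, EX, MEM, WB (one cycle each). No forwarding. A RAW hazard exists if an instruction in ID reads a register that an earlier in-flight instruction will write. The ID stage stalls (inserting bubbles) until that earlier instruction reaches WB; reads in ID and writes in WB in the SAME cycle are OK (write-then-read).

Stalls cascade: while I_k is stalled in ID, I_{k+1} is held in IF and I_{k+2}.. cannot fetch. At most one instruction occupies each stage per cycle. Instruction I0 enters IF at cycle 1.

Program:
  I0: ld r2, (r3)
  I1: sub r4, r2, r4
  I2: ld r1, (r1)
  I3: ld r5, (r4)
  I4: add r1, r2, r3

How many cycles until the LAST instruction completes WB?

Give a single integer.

I0 ld r2 <- r3: IF@1 ID@2 stall=0 (-) EX@3 MEM@4 WB@5
I1 sub r4 <- r2,r4: IF@2 ID@3 stall=2 (RAW on I0.r2 (WB@5)) EX@6 MEM@7 WB@8
I2 ld r1 <- r1: IF@3 ID@6 stall=0 (-) EX@7 MEM@8 WB@9
I3 ld r5 <- r4: IF@6 ID@7 stall=1 (RAW on I1.r4 (WB@8)) EX@9 MEM@10 WB@11
I4 add r1 <- r2,r3: IF@7 ID@9 stall=0 (-) EX@10 MEM@11 WB@12

Answer: 12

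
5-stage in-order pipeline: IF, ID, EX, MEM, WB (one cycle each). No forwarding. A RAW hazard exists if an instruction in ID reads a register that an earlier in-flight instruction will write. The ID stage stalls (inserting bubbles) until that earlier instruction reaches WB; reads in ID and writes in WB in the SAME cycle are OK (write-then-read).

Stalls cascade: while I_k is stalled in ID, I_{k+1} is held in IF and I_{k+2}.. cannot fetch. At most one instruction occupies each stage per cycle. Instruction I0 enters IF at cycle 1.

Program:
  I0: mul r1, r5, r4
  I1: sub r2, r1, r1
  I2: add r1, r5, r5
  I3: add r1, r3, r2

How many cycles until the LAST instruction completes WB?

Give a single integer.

Answer: 11

Derivation:
I0 mul r1 <- r5,r4: IF@1 ID@2 stall=0 (-) EX@3 MEM@4 WB@5
I1 sub r2 <- r1,r1: IF@2 ID@3 stall=2 (RAW on I0.r1 (WB@5)) EX@6 MEM@7 WB@8
I2 add r1 <- r5,r5: IF@3 ID@6 stall=0 (-) EX@7 MEM@8 WB@9
I3 add r1 <- r3,r2: IF@6 ID@7 stall=1 (RAW on I1.r2 (WB@8)) EX@9 MEM@10 WB@11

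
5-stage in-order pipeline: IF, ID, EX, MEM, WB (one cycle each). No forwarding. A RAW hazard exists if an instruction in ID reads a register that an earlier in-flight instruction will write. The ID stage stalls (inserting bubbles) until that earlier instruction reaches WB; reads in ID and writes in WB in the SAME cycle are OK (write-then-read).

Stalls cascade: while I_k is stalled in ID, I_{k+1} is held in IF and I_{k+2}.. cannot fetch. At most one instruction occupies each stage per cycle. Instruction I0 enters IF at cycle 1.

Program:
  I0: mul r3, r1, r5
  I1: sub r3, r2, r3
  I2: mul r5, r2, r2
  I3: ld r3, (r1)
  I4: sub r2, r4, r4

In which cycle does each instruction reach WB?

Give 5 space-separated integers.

I0 mul r3 <- r1,r5: IF@1 ID@2 stall=0 (-) EX@3 MEM@4 WB@5
I1 sub r3 <- r2,r3: IF@2 ID@3 stall=2 (RAW on I0.r3 (WB@5)) EX@6 MEM@7 WB@8
I2 mul r5 <- r2,r2: IF@3 ID@6 stall=0 (-) EX@7 MEM@8 WB@9
I3 ld r3 <- r1: IF@6 ID@7 stall=0 (-) EX@8 MEM@9 WB@10
I4 sub r2 <- r4,r4: IF@7 ID@8 stall=0 (-) EX@9 MEM@10 WB@11

Answer: 5 8 9 10 11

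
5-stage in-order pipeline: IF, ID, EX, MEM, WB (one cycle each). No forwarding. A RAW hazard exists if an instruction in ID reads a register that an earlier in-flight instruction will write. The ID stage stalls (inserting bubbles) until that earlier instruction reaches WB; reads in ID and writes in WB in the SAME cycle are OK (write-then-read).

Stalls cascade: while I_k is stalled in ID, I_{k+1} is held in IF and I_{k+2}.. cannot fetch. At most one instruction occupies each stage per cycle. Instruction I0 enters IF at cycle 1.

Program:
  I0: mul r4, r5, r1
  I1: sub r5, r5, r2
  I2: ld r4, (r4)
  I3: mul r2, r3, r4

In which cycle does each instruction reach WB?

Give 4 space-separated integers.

Answer: 5 6 8 11

Derivation:
I0 mul r4 <- r5,r1: IF@1 ID@2 stall=0 (-) EX@3 MEM@4 WB@5
I1 sub r5 <- r5,r2: IF@2 ID@3 stall=0 (-) EX@4 MEM@5 WB@6
I2 ld r4 <- r4: IF@3 ID@4 stall=1 (RAW on I0.r4 (WB@5)) EX@6 MEM@7 WB@8
I3 mul r2 <- r3,r4: IF@4 ID@6 stall=2 (RAW on I2.r4 (WB@8)) EX@9 MEM@10 WB@11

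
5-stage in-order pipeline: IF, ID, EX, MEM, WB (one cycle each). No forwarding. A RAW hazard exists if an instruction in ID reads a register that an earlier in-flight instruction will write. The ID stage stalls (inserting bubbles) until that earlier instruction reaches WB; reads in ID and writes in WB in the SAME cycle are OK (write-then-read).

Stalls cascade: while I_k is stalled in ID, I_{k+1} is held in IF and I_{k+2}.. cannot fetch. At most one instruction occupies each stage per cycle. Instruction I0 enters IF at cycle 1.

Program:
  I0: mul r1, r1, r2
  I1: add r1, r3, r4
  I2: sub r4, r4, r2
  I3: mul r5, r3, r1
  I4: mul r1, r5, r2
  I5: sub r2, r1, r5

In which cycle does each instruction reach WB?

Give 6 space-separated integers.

Answer: 5 6 7 9 12 15

Derivation:
I0 mul r1 <- r1,r2: IF@1 ID@2 stall=0 (-) EX@3 MEM@4 WB@5
I1 add r1 <- r3,r4: IF@2 ID@3 stall=0 (-) EX@4 MEM@5 WB@6
I2 sub r4 <- r4,r2: IF@3 ID@4 stall=0 (-) EX@5 MEM@6 WB@7
I3 mul r5 <- r3,r1: IF@4 ID@5 stall=1 (RAW on I1.r1 (WB@6)) EX@7 MEM@8 WB@9
I4 mul r1 <- r5,r2: IF@5 ID@7 stall=2 (RAW on I3.r5 (WB@9)) EX@10 MEM@11 WB@12
I5 sub r2 <- r1,r5: IF@7 ID@10 stall=2 (RAW on I4.r1 (WB@12)) EX@13 MEM@14 WB@15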